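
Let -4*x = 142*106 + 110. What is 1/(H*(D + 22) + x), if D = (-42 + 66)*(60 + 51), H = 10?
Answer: 2/46139 ≈ 4.3347e-5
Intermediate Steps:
D = 2664 (D = 24*111 = 2664)
x = -7581/2 (x = -(142*106 + 110)/4 = -(15052 + 110)/4 = -¼*15162 = -7581/2 ≈ -3790.5)
1/(H*(D + 22) + x) = 1/(10*(2664 + 22) - 7581/2) = 1/(10*2686 - 7581/2) = 1/(26860 - 7581/2) = 1/(46139/2) = 2/46139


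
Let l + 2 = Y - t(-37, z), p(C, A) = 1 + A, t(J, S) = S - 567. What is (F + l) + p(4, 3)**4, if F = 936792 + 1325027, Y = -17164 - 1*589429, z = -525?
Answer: 1656572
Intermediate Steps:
t(J, S) = -567 + S
Y = -606593 (Y = -17164 - 589429 = -606593)
F = 2261819
l = -605503 (l = -2 + (-606593 - (-567 - 525)) = -2 + (-606593 - 1*(-1092)) = -2 + (-606593 + 1092) = -2 - 605501 = -605503)
(F + l) + p(4, 3)**4 = (2261819 - 605503) + (1 + 3)**4 = 1656316 + 4**4 = 1656316 + 256 = 1656572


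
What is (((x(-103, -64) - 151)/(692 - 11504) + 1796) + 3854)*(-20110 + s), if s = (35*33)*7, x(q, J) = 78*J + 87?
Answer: -183660398350/2703 ≈ -6.7947e+7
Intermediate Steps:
x(q, J) = 87 + 78*J
s = 8085 (s = 1155*7 = 8085)
(((x(-103, -64) - 151)/(692 - 11504) + 1796) + 3854)*(-20110 + s) = ((((87 + 78*(-64)) - 151)/(692 - 11504) + 1796) + 3854)*(-20110 + 8085) = ((((87 - 4992) - 151)/(-10812) + 1796) + 3854)*(-12025) = (((-4905 - 151)*(-1/10812) + 1796) + 3854)*(-12025) = ((-5056*(-1/10812) + 1796) + 3854)*(-12025) = ((1264/2703 + 1796) + 3854)*(-12025) = (4855852/2703 + 3854)*(-12025) = (15273214/2703)*(-12025) = -183660398350/2703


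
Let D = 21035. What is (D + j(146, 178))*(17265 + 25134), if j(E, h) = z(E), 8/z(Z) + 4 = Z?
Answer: 63322440111/71 ≈ 8.9187e+8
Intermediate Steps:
z(Z) = 8/(-4 + Z)
j(E, h) = 8/(-4 + E)
(D + j(146, 178))*(17265 + 25134) = (21035 + 8/(-4 + 146))*(17265 + 25134) = (21035 + 8/142)*42399 = (21035 + 8*(1/142))*42399 = (21035 + 4/71)*42399 = (1493489/71)*42399 = 63322440111/71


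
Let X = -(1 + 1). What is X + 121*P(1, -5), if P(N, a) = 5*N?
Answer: 603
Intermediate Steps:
X = -2 (X = -1*2 = -2)
X + 121*P(1, -5) = -2 + 121*(5*1) = -2 + 121*5 = -2 + 605 = 603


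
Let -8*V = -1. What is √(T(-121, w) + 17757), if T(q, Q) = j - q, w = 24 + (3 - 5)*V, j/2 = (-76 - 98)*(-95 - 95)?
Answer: √83998 ≈ 289.82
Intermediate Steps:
V = ⅛ (V = -⅛*(-1) = ⅛ ≈ 0.12500)
j = 66120 (j = 2*((-76 - 98)*(-95 - 95)) = 2*(-174*(-190)) = 2*33060 = 66120)
w = 95/4 (w = 24 + (3 - 5)*(⅛) = 24 - 2*⅛ = 24 - ¼ = 95/4 ≈ 23.750)
T(q, Q) = 66120 - q
√(T(-121, w) + 17757) = √((66120 - 1*(-121)) + 17757) = √((66120 + 121) + 17757) = √(66241 + 17757) = √83998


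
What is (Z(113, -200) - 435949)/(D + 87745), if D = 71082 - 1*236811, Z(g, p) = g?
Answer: 108959/19496 ≈ 5.5888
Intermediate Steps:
D = -165729 (D = 71082 - 236811 = -165729)
(Z(113, -200) - 435949)/(D + 87745) = (113 - 435949)/(-165729 + 87745) = -435836/(-77984) = -435836*(-1/77984) = 108959/19496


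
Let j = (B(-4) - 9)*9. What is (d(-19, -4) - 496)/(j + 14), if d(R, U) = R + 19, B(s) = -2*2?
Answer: 496/103 ≈ 4.8155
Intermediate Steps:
B(s) = -4
d(R, U) = 19 + R
j = -117 (j = (-4 - 9)*9 = -13*9 = -117)
(d(-19, -4) - 496)/(j + 14) = ((19 - 19) - 496)/(-117 + 14) = (0 - 496)/(-103) = -496*(-1/103) = 496/103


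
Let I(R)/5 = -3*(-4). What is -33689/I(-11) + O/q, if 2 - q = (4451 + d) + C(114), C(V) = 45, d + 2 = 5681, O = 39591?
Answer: -115031219/203460 ≈ -565.38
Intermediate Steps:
d = 5679 (d = -2 + 5681 = 5679)
I(R) = 60 (I(R) = 5*(-3*(-4)) = 5*12 = 60)
q = -10173 (q = 2 - ((4451 + 5679) + 45) = 2 - (10130 + 45) = 2 - 1*10175 = 2 - 10175 = -10173)
-33689/I(-11) + O/q = -33689/60 + 39591/(-10173) = -33689*1/60 + 39591*(-1/10173) = -33689/60 - 13197/3391 = -115031219/203460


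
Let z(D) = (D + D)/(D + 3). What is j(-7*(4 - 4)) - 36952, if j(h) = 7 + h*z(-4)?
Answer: -36945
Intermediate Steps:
z(D) = 2*D/(3 + D) (z(D) = (2*D)/(3 + D) = 2*D/(3 + D))
j(h) = 7 + 8*h (j(h) = 7 + h*(2*(-4)/(3 - 4)) = 7 + h*(2*(-4)/(-1)) = 7 + h*(2*(-4)*(-1)) = 7 + h*8 = 7 + 8*h)
j(-7*(4 - 4)) - 36952 = (7 + 8*(-7*(4 - 4))) - 36952 = (7 + 8*(-7*0)) - 36952 = (7 + 8*0) - 36952 = (7 + 0) - 36952 = 7 - 36952 = -36945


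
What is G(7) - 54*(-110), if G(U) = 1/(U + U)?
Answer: 83161/14 ≈ 5940.1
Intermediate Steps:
G(U) = 1/(2*U)
G(7) - 54*(-110) = (1/2)/7 - 54*(-110) = (1/2)*(1/7) + 5940 = 1/14 + 5940 = 83161/14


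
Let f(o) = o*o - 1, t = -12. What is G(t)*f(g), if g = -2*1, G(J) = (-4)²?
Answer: 48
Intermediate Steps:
G(J) = 16
g = -2
f(o) = -1 + o² (f(o) = o² - 1 = -1 + o²)
G(t)*f(g) = 16*(-1 + (-2)²) = 16*(-1 + 4) = 16*3 = 48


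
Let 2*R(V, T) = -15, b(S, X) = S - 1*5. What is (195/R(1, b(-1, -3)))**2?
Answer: 676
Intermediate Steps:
b(S, X) = -5 + S (b(S, X) = S - 5 = -5 + S)
R(V, T) = -15/2 (R(V, T) = (1/2)*(-15) = -15/2)
(195/R(1, b(-1, -3)))**2 = (195/(-15/2))**2 = (195*(-2/15))**2 = (-26)**2 = 676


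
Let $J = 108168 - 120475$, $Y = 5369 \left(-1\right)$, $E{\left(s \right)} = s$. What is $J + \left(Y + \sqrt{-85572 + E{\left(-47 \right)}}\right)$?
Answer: $-17676 + i \sqrt{85619} \approx -17676.0 + 292.61 i$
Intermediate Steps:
$Y = -5369$
$J = -12307$ ($J = 108168 - 120475 = -12307$)
$J + \left(Y + \sqrt{-85572 + E{\left(-47 \right)}}\right) = -12307 - \left(5369 - \sqrt{-85572 - 47}\right) = -12307 - \left(5369 - \sqrt{-85619}\right) = -12307 - \left(5369 - i \sqrt{85619}\right) = -17676 + i \sqrt{85619}$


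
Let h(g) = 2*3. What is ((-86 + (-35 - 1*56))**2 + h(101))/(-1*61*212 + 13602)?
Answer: 6267/134 ≈ 46.769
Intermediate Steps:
h(g) = 6
((-86 + (-35 - 1*56))**2 + h(101))/(-1*61*212 + 13602) = ((-86 + (-35 - 1*56))**2 + 6)/(-1*61*212 + 13602) = ((-86 + (-35 - 56))**2 + 6)/(-61*212 + 13602) = ((-86 - 91)**2 + 6)/(-12932 + 13602) = ((-177)**2 + 6)/670 = (31329 + 6)*(1/670) = 31335*(1/670) = 6267/134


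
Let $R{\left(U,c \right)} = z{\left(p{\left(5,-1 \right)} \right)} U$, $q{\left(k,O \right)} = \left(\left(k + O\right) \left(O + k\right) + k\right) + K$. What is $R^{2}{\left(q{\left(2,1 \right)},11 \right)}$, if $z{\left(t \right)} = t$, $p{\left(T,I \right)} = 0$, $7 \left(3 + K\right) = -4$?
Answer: $0$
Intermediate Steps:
$K = - \frac{25}{7}$ ($K = -3 + \frac{1}{7} \left(-4\right) = -3 - \frac{4}{7} = - \frac{25}{7} \approx -3.5714$)
$q{\left(k,O \right)} = - \frac{25}{7} + k + \left(O + k\right)^{2}$ ($q{\left(k,O \right)} = \left(\left(k + O\right) \left(O + k\right) + k\right) - \frac{25}{7} = \left(\left(O + k\right) \left(O + k\right) + k\right) - \frac{25}{7} = \left(\left(O + k\right)^{2} + k\right) - \frac{25}{7} = \left(k + \left(O + k\right)^{2}\right) - \frac{25}{7} = - \frac{25}{7} + k + \left(O + k\right)^{2}$)
$R{\left(U,c \right)} = 0$ ($R{\left(U,c \right)} = 0 U = 0$)
$R^{2}{\left(q{\left(2,1 \right)},11 \right)} = 0^{2} = 0$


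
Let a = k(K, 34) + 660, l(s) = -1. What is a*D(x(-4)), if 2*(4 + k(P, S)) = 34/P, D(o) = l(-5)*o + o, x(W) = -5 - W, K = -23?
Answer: 0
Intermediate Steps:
D(o) = 0 (D(o) = -o + o = 0)
k(P, S) = -4 + 17/P (k(P, S) = -4 + (34/P)/2 = -4 + 17/P)
a = 15071/23 (a = (-4 + 17/(-23)) + 660 = (-4 + 17*(-1/23)) + 660 = (-4 - 17/23) + 660 = -109/23 + 660 = 15071/23 ≈ 655.26)
a*D(x(-4)) = (15071/23)*0 = 0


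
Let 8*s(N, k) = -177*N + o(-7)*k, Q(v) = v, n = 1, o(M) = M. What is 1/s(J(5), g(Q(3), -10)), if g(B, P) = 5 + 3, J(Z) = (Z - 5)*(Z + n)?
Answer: -⅐ ≈ -0.14286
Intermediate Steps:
J(Z) = (1 + Z)*(-5 + Z) (J(Z) = (Z - 5)*(Z + 1) = (-5 + Z)*(1 + Z) = (1 + Z)*(-5 + Z))
g(B, P) = 8
s(N, k) = -177*N/8 - 7*k/8 (s(N, k) = (-177*N - 7*k)/8 = -177*N/8 - 7*k/8)
1/s(J(5), g(Q(3), -10)) = 1/(-177*(-5 + 5² - 4*5)/8 - 7/8*8) = 1/(-177*(-5 + 25 - 20)/8 - 7) = 1/(-177/8*0 - 7) = 1/(0 - 7) = 1/(-7) = -⅐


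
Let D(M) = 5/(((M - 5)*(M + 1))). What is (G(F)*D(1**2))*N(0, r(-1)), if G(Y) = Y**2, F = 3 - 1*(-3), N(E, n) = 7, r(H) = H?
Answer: -315/2 ≈ -157.50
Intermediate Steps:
F = 6 (F = 3 + 3 = 6)
D(M) = 5/((1 + M)*(-5 + M)) (D(M) = 5/(((-5 + M)*(1 + M))) = 5/(((1 + M)*(-5 + M))) = 5*(1/((1 + M)*(-5 + M))) = 5/((1 + M)*(-5 + M)))
(G(F)*D(1**2))*N(0, r(-1)) = (6**2*(5/(-5 + (1**2)**2 - 4*1**2)))*7 = (36*(5/(-5 + 1**2 - 4*1)))*7 = (36*(5/(-5 + 1 - 4)))*7 = (36*(5/(-8)))*7 = (36*(5*(-1/8)))*7 = (36*(-5/8))*7 = -45/2*7 = -315/2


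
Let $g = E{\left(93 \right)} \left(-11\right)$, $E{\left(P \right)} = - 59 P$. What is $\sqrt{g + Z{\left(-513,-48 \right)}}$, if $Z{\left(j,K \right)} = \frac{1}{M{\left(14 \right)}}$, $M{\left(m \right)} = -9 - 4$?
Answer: $\frac{16 \sqrt{39845}}{13} \approx 245.68$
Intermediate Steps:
$g = 60357$ ($g = \left(-59\right) 93 \left(-11\right) = \left(-5487\right) \left(-11\right) = 60357$)
$M{\left(m \right)} = -13$ ($M{\left(m \right)} = -9 - 4 = -13$)
$Z{\left(j,K \right)} = - \frac{1}{13}$ ($Z{\left(j,K \right)} = \frac{1}{-13} = - \frac{1}{13}$)
$\sqrt{g + Z{\left(-513,-48 \right)}} = \sqrt{60357 - \frac{1}{13}} = \sqrt{\frac{784640}{13}} = \frac{16 \sqrt{39845}}{13}$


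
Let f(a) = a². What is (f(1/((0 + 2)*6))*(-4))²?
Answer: 1/1296 ≈ 0.00077160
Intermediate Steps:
(f(1/((0 + 2)*6))*(-4))² = ((1/((0 + 2)*6))²*(-4))² = (((⅙)/2)²*(-4))² = (((½)*(⅙))²*(-4))² = ((1/12)²*(-4))² = ((1/144)*(-4))² = (-1/36)² = 1/1296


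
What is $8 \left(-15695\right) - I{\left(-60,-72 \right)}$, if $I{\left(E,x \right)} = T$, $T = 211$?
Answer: $-125771$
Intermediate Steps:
$I{\left(E,x \right)} = 211$
$8 \left(-15695\right) - I{\left(-60,-72 \right)} = 8 \left(-15695\right) - 211 = -125560 - 211 = -125771$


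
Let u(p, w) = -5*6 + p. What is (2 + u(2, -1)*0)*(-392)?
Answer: -784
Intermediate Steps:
u(p, w) = -30 + p
(2 + u(2, -1)*0)*(-392) = (2 + (-30 + 2)*0)*(-392) = (2 - 28*0)*(-392) = (2 + 0)*(-392) = 2*(-392) = -784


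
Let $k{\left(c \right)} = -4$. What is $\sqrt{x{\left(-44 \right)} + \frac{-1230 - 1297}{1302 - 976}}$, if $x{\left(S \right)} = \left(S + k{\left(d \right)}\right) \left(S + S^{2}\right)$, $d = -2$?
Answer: $\frac{i \sqrt{9652385018}}{326} \approx 301.37 i$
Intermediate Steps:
$x{\left(S \right)} = \left(-4 + S\right) \left(S + S^{2}\right)$ ($x{\left(S \right)} = \left(S - 4\right) \left(S + S^{2}\right) = \left(-4 + S\right) \left(S + S^{2}\right)$)
$\sqrt{x{\left(-44 \right)} + \frac{-1230 - 1297}{1302 - 976}} = \sqrt{- 44 \left(-4 + \left(-44\right)^{2} - -132\right) + \frac{-1230 - 1297}{1302 - 976}} = \sqrt{- 44 \left(-4 + 1936 + 132\right) - \frac{2527}{326}} = \sqrt{\left(-44\right) 2064 - \frac{2527}{326}} = \sqrt{-90816 - \frac{2527}{326}} = \sqrt{- \frac{29608543}{326}} = \frac{i \sqrt{9652385018}}{326}$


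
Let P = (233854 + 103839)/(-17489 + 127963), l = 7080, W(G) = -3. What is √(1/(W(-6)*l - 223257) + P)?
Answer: √2230122018302118306366/27010561578 ≈ 1.7484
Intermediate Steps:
P = 337693/110474 ≈ 3.0568
√(1/(W(-6)*l - 223257) + P) = √(1/(-3*7080 - 223257) + 337693/110474) = √(1/(-21240 - 223257) + 337693/110474) = √(1/(-244497) + 337693/110474) = √(-1/244497 + 337693/110474) = √(82564814947/27010561578) = √2230122018302118306366/27010561578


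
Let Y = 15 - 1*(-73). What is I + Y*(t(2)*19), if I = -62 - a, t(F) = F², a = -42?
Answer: 6668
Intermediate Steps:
I = -20 (I = -62 - 1*(-42) = -62 + 42 = -20)
Y = 88 (Y = 15 + 73 = 88)
I + Y*(t(2)*19) = -20 + 88*(2²*19) = -20 + 88*(4*19) = -20 + 88*76 = -20 + 6688 = 6668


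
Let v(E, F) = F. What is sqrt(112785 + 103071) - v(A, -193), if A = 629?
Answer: 193 + 12*sqrt(1499) ≈ 657.60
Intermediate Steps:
sqrt(112785 + 103071) - v(A, -193) = sqrt(112785 + 103071) - 1*(-193) = sqrt(215856) + 193 = 12*sqrt(1499) + 193 = 193 + 12*sqrt(1499)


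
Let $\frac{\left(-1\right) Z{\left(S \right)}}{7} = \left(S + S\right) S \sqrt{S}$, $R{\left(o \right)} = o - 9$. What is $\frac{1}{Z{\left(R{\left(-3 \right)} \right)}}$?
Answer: $\frac{i \sqrt{3}}{12096} \approx 0.00014319 i$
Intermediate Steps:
$R{\left(o \right)} = -9 + o$
$Z{\left(S \right)} = - 14 S^{\frac{5}{2}}$ ($Z{\left(S \right)} = - 7 \left(S + S\right) S \sqrt{S} = - 7 \cdot 2 S S \sqrt{S} = - 7 \cdot 2 S^{2} \sqrt{S} = - 7 \cdot 2 S^{\frac{5}{2}} = - 14 S^{\frac{5}{2}}$)
$\frac{1}{Z{\left(R{\left(-3 \right)} \right)}} = \frac{1}{\left(-14\right) \left(-9 - 3\right)^{\frac{5}{2}}} = \frac{1}{\left(-14\right) \left(-12\right)^{\frac{5}{2}}} = \frac{1}{\left(-14\right) 288 i \sqrt{3}} = \frac{1}{\left(-4032\right) i \sqrt{3}} = \frac{i \sqrt{3}}{12096}$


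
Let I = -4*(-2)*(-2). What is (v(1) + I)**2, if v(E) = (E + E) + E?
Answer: 169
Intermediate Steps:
I = -16 (I = 8*(-2) = -16)
v(E) = 3*E (v(E) = 2*E + E = 3*E)
(v(1) + I)**2 = (3*1 - 16)**2 = (3 - 16)**2 = (-13)**2 = 169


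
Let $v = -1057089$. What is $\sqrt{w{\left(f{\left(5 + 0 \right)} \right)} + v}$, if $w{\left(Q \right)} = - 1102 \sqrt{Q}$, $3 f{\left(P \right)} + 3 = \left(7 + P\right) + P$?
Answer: $\frac{\sqrt{-9513801 - 3306 \sqrt{42}}}{3} \approx 1029.3 i$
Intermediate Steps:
$f{\left(P \right)} = \frac{4}{3} + \frac{2 P}{3}$ ($f{\left(P \right)} = -1 + \frac{\left(7 + P\right) + P}{3} = -1 + \frac{7 + 2 P}{3} = -1 + \left(\frac{7}{3} + \frac{2 P}{3}\right) = \frac{4}{3} + \frac{2 P}{3}$)
$\sqrt{w{\left(f{\left(5 + 0 \right)} \right)} + v} = \sqrt{- 1102 \sqrt{\frac{4}{3} + \frac{2 \left(5 + 0\right)}{3}} - 1057089} = \sqrt{- 1102 \sqrt{\frac{4}{3} + \frac{2}{3} \cdot 5} - 1057089} = \sqrt{- 1102 \sqrt{\frac{4}{3} + \frac{10}{3}} - 1057089} = \sqrt{- 1102 \sqrt{\frac{14}{3}} - 1057089} = \sqrt{- 1102 \frac{\sqrt{42}}{3} - 1057089} = \sqrt{- \frac{1102 \sqrt{42}}{3} - 1057089} = \sqrt{-1057089 - \frac{1102 \sqrt{42}}{3}}$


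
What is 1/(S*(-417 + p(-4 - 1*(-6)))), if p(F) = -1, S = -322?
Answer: 1/134596 ≈ 7.4296e-6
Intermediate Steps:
1/(S*(-417 + p(-4 - 1*(-6)))) = 1/(-322*(-417 - 1)) = 1/(-322*(-418)) = 1/134596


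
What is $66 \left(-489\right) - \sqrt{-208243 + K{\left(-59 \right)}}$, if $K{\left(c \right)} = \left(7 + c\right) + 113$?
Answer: $-32274 - i \sqrt{208182} \approx -32274.0 - 456.27 i$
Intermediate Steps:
$K{\left(c \right)} = 120 + c$
$66 \left(-489\right) - \sqrt{-208243 + K{\left(-59 \right)}} = 66 \left(-489\right) - \sqrt{-208243 + \left(120 - 59\right)} = -32274 - \sqrt{-208243 + 61} = -32274 - \sqrt{-208182} = -32274 - i \sqrt{208182}$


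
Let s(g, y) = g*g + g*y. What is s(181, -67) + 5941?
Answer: 26575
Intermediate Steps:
s(g, y) = g**2 + g*y
s(181, -67) + 5941 = 181*(181 - 67) + 5941 = 181*114 + 5941 = 20634 + 5941 = 26575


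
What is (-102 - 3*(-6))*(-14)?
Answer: 1176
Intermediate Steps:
(-102 - 3*(-6))*(-14) = (-102 + 18)*(-14) = -84*(-14) = 1176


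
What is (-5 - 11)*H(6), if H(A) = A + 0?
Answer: -96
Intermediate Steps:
H(A) = A
(-5 - 11)*H(6) = (-5 - 11)*6 = -16*6 = -96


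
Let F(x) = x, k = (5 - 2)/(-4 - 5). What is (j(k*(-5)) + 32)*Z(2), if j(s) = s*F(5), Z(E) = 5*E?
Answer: 1210/3 ≈ 403.33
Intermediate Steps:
k = -1/3 (k = 3/(-9) = 3*(-1/9) = -1/3 ≈ -0.33333)
j(s) = 5*s (j(s) = s*5 = 5*s)
(j(k*(-5)) + 32)*Z(2) = (5*(-1/3*(-5)) + 32)*(5*2) = (5*(5/3) + 32)*10 = (25/3 + 32)*10 = (121/3)*10 = 1210/3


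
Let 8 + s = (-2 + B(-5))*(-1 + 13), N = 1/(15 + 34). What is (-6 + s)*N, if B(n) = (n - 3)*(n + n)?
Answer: 922/49 ≈ 18.816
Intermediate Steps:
B(n) = 2*n*(-3 + n) (B(n) = (-3 + n)*(2*n) = 2*n*(-3 + n))
N = 1/49 ≈ 0.020408
s = 928 (s = -8 + (-2 + 2*(-5)*(-3 - 5))*(-1 + 13) = -8 + (-2 + 2*(-5)*(-8))*12 = -8 + (-2 + 80)*12 = -8 + 78*12 = -8 + 936 = 928)
(-6 + s)*N = (-6 + 928)*(1/49) = 922*(1/49) = 922/49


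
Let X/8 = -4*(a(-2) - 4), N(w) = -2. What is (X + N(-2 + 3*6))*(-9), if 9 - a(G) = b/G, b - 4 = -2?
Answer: 1746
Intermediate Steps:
b = 2 (b = 4 - 2 = 2)
a(G) = 9 - 2/G
X = -192 (X = 8*(-4*((9 - 2/(-2)) - 4)) = 8*(-4*((9 - 2*(-1/2)) - 4)) = 8*(-4*((9 + 1) - 4)) = 8*(-4*(10 - 4)) = 8*(-4*6) = 8*(-24) = -192)
(X + N(-2 + 3*6))*(-9) = (-192 - 2)*(-9) = -194*(-9) = 1746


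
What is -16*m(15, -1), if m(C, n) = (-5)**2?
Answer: -400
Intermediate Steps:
m(C, n) = 25
-16*m(15, -1) = -16*25 = -400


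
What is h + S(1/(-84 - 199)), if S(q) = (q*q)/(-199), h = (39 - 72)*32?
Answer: -16830222817/15937711 ≈ -1056.0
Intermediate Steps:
h = -1056 (h = -33*32 = -1056)
S(q) = -q²/199 (S(q) = q²*(-1/199) = -q²/199)
h + S(1/(-84 - 199)) = -1056 - 1/(199*(-84 - 199)²) = -1056 - (1/(-283))²/199 = -1056 - (-1/283)²/199 = -1056 - 1/199*1/80089 = -1056 - 1/15937711 = -16830222817/15937711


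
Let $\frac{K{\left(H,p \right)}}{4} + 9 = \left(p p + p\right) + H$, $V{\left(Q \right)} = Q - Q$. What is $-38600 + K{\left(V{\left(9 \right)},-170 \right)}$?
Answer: $76284$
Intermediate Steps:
$V{\left(Q \right)} = 0$
$K{\left(H,p \right)} = -36 + 4 H + 4 p + 4 p^{2}$ ($K{\left(H,p \right)} = -36 + 4 \left(\left(p p + p\right) + H\right) = -36 + 4 \left(\left(p^{2} + p\right) + H\right) = -36 + 4 \left(\left(p + p^{2}\right) + H\right) = -36 + 4 \left(H + p + p^{2}\right) = -36 + \left(4 H + 4 p + 4 p^{2}\right) = -36 + 4 H + 4 p + 4 p^{2}$)
$-38600 + K{\left(V{\left(9 \right)},-170 \right)} = -38600 + \left(-36 + 4 \cdot 0 + 4 \left(-170\right) + 4 \left(-170\right)^{2}\right) = -38600 + \left(-36 + 0 - 680 + 4 \cdot 28900\right) = -38600 + \left(-36 + 0 - 680 + 115600\right) = -38600 + 114884 = 76284$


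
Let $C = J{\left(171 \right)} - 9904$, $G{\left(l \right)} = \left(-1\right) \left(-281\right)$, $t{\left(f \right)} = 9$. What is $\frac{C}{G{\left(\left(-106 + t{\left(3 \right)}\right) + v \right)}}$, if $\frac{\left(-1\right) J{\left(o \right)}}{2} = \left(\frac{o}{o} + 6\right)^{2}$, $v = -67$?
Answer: $- \frac{10002}{281} \approx -35.594$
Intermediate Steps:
$G{\left(l \right)} = 281$
$J{\left(o \right)} = -98$ ($J{\left(o \right)} = - 2 \left(\frac{o}{o} + 6\right)^{2} = - 2 \left(1 + 6\right)^{2} = - 2 \cdot 7^{2} = \left(-2\right) 49 = -98$)
$C = -10002$ ($C = -98 - 9904 = -10002$)
$\frac{C}{G{\left(\left(-106 + t{\left(3 \right)}\right) + v \right)}} = - \frac{10002}{281}$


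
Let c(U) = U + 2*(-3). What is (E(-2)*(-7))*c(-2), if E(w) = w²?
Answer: 224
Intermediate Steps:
c(U) = -6 + U (c(U) = U - 6 = -6 + U)
(E(-2)*(-7))*c(-2) = ((-2)²*(-7))*(-6 - 2) = (4*(-7))*(-8) = -28*(-8) = 224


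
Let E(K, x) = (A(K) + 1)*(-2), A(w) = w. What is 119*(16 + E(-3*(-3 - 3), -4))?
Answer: -2618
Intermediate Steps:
E(K, x) = -2 - 2*K (E(K, x) = (K + 1)*(-2) = (1 + K)*(-2) = -2 - 2*K)
119*(16 + E(-3*(-3 - 3), -4)) = 119*(16 + (-2 - (-6)*(-3 - 3))) = 119*(16 + (-2 - (-6)*(-6))) = 119*(16 + (-2 - 2*18)) = 119*(16 + (-2 - 36)) = 119*(16 - 38) = 119*(-22) = -2618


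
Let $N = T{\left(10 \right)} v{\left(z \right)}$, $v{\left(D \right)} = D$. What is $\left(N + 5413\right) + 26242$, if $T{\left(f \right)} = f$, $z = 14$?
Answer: $31795$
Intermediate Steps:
$N = 140$ ($N = 10 \cdot 14 = 140$)
$\left(N + 5413\right) + 26242 = \left(140 + 5413\right) + 26242 = 5553 + 26242 = 31795$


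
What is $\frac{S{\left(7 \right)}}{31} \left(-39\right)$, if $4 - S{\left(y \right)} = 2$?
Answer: $- \frac{78}{31} \approx -2.5161$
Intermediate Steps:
$S{\left(y \right)} = 2$ ($S{\left(y \right)} = 4 - 2 = 2$)
$\frac{S{\left(7 \right)}}{31} \left(-39\right) = \frac{1}{31} \cdot 2 \left(-39\right) = \frac{2}{31} \left(-39\right) = - \frac{78}{31}$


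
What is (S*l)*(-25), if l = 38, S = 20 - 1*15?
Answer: -4750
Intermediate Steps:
S = 5 (S = 20 - 15 = 5)
(S*l)*(-25) = (5*38)*(-25) = 190*(-25) = -4750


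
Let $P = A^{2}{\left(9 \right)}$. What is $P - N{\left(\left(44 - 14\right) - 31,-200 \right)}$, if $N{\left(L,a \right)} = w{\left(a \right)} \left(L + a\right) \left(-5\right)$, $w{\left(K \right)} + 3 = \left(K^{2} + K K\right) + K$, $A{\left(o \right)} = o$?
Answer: $-80195904$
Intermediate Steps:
$P = 81$ ($P = 9^{2} = 81$)
$w{\left(K \right)} = -3 + K + 2 K^{2}$ ($w{\left(K \right)} = -3 + \left(\left(K^{2} + K K\right) + K\right) = -3 + \left(\left(K^{2} + K^{2}\right) + K\right) = -3 + \left(2 K^{2} + K\right) = -3 + \left(K + 2 K^{2}\right) = -3 + K + 2 K^{2}$)
$N{\left(L,a \right)} = \left(- 5 L - 5 a\right) \left(-3 + a + 2 a^{2}\right)$ ($N{\left(L,a \right)} = \left(-3 + a + 2 a^{2}\right) \left(L + a\right) \left(-5\right) = \left(-3 + a + 2 a^{2}\right) \left(- 5 L - 5 a\right) = \left(- 5 L - 5 a\right) \left(-3 + a + 2 a^{2}\right)$)
$P - N{\left(\left(44 - 14\right) - 31,-200 \right)} = 81 - - 5 \left(\left(\left(44 - 14\right) - 31\right) - 200\right) \left(-3 - 200 + 2 \left(-200\right)^{2}\right) = 81 - - 5 \left(\left(30 - 31\right) - 200\right) \left(-3 - 200 + 2 \cdot 40000\right) = 81 - - 5 \left(-1 - 200\right) \left(-3 - 200 + 80000\right) = 81 - \left(-5\right) \left(-201\right) 79797 = 81 - 80195985 = -80195904$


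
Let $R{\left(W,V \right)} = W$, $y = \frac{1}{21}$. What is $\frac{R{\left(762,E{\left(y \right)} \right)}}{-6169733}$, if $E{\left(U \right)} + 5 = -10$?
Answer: $- \frac{762}{6169733} \approx -0.00012351$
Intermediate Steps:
$y = \frac{1}{21} \approx 0.047619$
$E{\left(U \right)} = -15$ ($E{\left(U \right)} = -5 - 10 = -15$)
$\frac{R{\left(762,E{\left(y \right)} \right)}}{-6169733} = \frac{762}{-6169733} = 762 \left(- \frac{1}{6169733}\right) = - \frac{762}{6169733}$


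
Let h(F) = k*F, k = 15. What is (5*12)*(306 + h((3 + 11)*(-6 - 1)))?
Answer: -69840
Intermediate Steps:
h(F) = 15*F
(5*12)*(306 + h((3 + 11)*(-6 - 1))) = (5*12)*(306 + 15*((3 + 11)*(-6 - 1))) = 60*(306 + 15*(14*(-7))) = 60*(306 + 15*(-98)) = 60*(306 - 1470) = 60*(-1164) = -69840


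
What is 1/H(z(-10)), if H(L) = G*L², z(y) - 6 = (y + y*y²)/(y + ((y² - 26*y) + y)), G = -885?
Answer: -1156/9388965 ≈ -0.00012312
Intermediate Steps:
z(y) = 6 + (y + y³)/(y² - 24*y) (z(y) = 6 + (y + y*y²)/(y + ((y² - 26*y) + y)) = 6 + (y + y³)/(y + (y² - 25*y)) = 6 + (y + y³)/(y² - 24*y))
H(L) = -885*L²
1/H(z(-10)) = 1/(-885*(-143 + (-10)² + 6*(-10))²/(-24 - 10)²) = 1/(-885*(-143 + 100 - 60)²/1156) = 1/(-885*(-1/34*(-103))²) = 1/(-885*(103/34)²) = 1/(-885*10609/1156) = 1/(-9388965/1156) = -1156/9388965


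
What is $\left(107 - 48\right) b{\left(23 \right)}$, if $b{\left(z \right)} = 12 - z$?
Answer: $-649$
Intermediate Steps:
$\left(107 - 48\right) b{\left(23 \right)} = \left(107 - 48\right) \left(12 - 23\right) = 59 \left(12 - 23\right) = 59 \left(-11\right) = -649$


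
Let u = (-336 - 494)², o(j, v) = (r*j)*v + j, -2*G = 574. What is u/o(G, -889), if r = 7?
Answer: 344450/892857 ≈ 0.38578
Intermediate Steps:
G = -287 (G = -½*574 = -287)
o(j, v) = j + 7*j*v (o(j, v) = (7*j)*v + j = 7*j*v + j = j + 7*j*v)
u = 688900 (u = (-830)² = 688900)
u/o(G, -889) = 688900/((-287*(1 + 7*(-889)))) = 688900/((-287*(1 - 6223))) = 688900/((-287*(-6222))) = 688900/1785714 = 688900*(1/1785714) = 344450/892857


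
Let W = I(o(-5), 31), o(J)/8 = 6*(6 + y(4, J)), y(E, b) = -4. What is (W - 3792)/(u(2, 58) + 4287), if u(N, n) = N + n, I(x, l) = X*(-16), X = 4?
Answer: -3856/4347 ≈ -0.88705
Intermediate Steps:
o(J) = 96 (o(J) = 8*(6*(6 - 4)) = 8*(6*2) = 8*12 = 96)
I(x, l) = -64 (I(x, l) = 4*(-16) = -64)
W = -64
(W - 3792)/(u(2, 58) + 4287) = (-64 - 3792)/((2 + 58) + 4287) = -3856/(60 + 4287) = -3856/4347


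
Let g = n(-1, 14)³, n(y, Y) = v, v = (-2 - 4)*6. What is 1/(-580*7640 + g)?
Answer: -1/4477856 ≈ -2.2332e-7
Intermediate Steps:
v = -36 (v = -6*6 = -36)
n(y, Y) = -36
g = -46656 (g = (-36)³ = -46656)
1/(-580*7640 + g) = 1/(-580*7640 - 46656) = 1/(-4431200 - 46656) = 1/(-4477856) = -1/4477856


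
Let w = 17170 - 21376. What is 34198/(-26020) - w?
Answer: 54702961/13010 ≈ 4204.7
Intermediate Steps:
w = -4206
34198/(-26020) - w = 34198/(-26020) - 1*(-4206) = 34198*(-1/26020) + 4206 = -17099/13010 + 4206 = 54702961/13010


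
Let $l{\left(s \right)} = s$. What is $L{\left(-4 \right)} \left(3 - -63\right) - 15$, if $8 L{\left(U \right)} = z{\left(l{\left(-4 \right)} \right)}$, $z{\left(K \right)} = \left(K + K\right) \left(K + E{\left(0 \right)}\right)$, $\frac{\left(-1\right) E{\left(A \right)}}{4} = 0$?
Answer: $249$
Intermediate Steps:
$E{\left(A \right)} = 0$ ($E{\left(A \right)} = \left(-4\right) 0 = 0$)
$z{\left(K \right)} = 2 K^{2}$ ($z{\left(K \right)} = \left(K + K\right) \left(K + 0\right) = 2 K K = 2 K^{2}$)
$L{\left(U \right)} = 4$ ($L{\left(U \right)} = \frac{2 \left(-4\right)^{2}}{8} = \frac{2 \cdot 16}{8} = \frac{1}{8} \cdot 32 = 4$)
$L{\left(-4 \right)} \left(3 - -63\right) - 15 = 4 \left(3 - -63\right) - 15 = 4 \left(3 + 63\right) - 15 = 4 \cdot 66 - 15 = 264 - 15 = 249$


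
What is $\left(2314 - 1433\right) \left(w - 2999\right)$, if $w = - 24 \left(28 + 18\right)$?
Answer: $-3614743$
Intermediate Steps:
$w = -1104$ ($w = \left(-24\right) 46 = -1104$)
$\left(2314 - 1433\right) \left(w - 2999\right) = \left(2314 - 1433\right) \left(-1104 - 2999\right) = 881 \left(-4103\right) = -3614743$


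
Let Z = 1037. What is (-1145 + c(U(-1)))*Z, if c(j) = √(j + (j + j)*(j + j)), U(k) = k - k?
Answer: -1187365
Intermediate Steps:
U(k) = 0
c(j) = √(j + 4*j²) (c(j) = √(j + (2*j)*(2*j)) = √(j + 4*j²))
(-1145 + c(U(-1)))*Z = (-1145 + √(0*(1 + 4*0)))*1037 = (-1145 + √(0*(1 + 0)))*1037 = (-1145 + √(0*1))*1037 = (-1145 + √0)*1037 = (-1145 + 0)*1037 = -1145*1037 = -1187365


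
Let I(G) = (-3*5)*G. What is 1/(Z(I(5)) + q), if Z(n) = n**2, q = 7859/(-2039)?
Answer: 2039/11461516 ≈ 0.00017790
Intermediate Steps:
q = -7859/2039 (q = 7859*(-1/2039) = -7859/2039 ≈ -3.8543)
I(G) = -15*G
1/(Z(I(5)) + q) = 1/((-15*5)**2 - 7859/2039) = 1/((-75)**2 - 7859/2039) = 1/(5625 - 7859/2039) = 1/(11461516/2039) = 2039/11461516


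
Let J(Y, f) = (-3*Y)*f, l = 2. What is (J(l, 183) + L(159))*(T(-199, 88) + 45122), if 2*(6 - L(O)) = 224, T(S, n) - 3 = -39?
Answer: -54283544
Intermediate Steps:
J(Y, f) = -3*Y*f
T(S, n) = -36 (T(S, n) = 3 - 39 = -36)
L(O) = -106 (L(O) = 6 - 1/2*224 = 6 - 112 = -106)
(J(l, 183) + L(159))*(T(-199, 88) + 45122) = (-3*2*183 - 106)*(-36 + 45122) = (-1098 - 106)*45086 = -1204*45086 = -54283544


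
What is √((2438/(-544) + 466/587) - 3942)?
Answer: I*√6286613219931/39916 ≈ 62.815*I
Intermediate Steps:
√((2438/(-544) + 466/587) - 3942) = √((2438*(-1/544) + 466*(1/587)) - 3942) = √((-1219/272 + 466/587) - 3942) = √(-588801/159664 - 3942) = √(-629984289/159664) = I*√6286613219931/39916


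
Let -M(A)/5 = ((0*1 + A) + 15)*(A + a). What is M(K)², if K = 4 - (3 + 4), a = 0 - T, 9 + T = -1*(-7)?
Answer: 3600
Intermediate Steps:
T = -2 (T = -9 - 1*(-7) = -9 + 7 = -2)
a = 2 (a = 0 - 1*(-2) = 0 + 2 = 2)
K = -3 (K = 4 - 1*7 = 4 - 7 = -3)
M(A) = -5*(2 + A)*(15 + A) (M(A) = -5*((0*1 + A) + 15)*(A + 2) = -5*((0 + A) + 15)*(2 + A) = -5*(A + 15)*(2 + A) = -5*(15 + A)*(2 + A) = -5*(2 + A)*(15 + A))
M(K)² = (-150 - 85*(-3) - 5*(-3)²)² = (-150 + 255 - 5*9)² = (-150 + 255 - 45)² = 60² = 3600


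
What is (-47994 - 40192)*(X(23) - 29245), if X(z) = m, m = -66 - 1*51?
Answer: 2589317332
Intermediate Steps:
m = -117 (m = -66 - 51 = -117)
X(z) = -117
(-47994 - 40192)*(X(23) - 29245) = (-47994 - 40192)*(-117 - 29245) = -88186*(-29362) = 2589317332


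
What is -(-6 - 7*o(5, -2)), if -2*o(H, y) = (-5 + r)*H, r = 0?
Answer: 187/2 ≈ 93.500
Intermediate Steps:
o(H, y) = 5*H/2 (o(H, y) = -(-5 + 0)*H/2 = -(-5)*H/2 = 5*H/2)
-(-6 - 7*o(5, -2)) = -(-6 - 35*5/2) = -(-6 - 7*25/2) = -(-6 - 175/2) = -1*(-187/2) = 187/2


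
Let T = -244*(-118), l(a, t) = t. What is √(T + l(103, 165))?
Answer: √28957 ≈ 170.17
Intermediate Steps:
T = 28792
√(T + l(103, 165)) = √(28792 + 165) = √28957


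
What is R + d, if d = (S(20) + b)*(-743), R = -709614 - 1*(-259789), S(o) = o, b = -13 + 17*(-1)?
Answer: -442395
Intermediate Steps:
b = -30 (b = -13 - 17 = -30)
R = -449825 (R = -709614 + 259789 = -449825)
d = 7430 (d = (20 - 30)*(-743) = -10*(-743) = 7430)
R + d = -449825 + 7430 = -442395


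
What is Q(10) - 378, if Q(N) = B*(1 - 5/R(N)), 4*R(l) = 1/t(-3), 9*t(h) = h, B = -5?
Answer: -1249/3 ≈ -416.33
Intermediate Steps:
t(h) = h/9
R(l) = -¾ (R(l) = 1/(4*(((⅑)*(-3)))) = 1/(4*(-⅓)) = (¼)*(-3) = -¾)
Q(N) = -115/3 (Q(N) = -5*(1 - 5/(-¾)) = -5*(1 - 5*(-4/3)) = -5*(1 + 20/3) = -5*23/3 = -115/3)
Q(10) - 378 = -115/3 - 378 = -1249/3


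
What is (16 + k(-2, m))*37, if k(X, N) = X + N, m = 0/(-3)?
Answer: 518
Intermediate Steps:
m = 0 (m = 0*(-⅓) = 0)
k(X, N) = N + X
(16 + k(-2, m))*37 = (16 + (0 - 2))*37 = (16 - 2)*37 = 14*37 = 518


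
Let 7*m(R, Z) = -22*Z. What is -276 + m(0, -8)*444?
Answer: 76212/7 ≈ 10887.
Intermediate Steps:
m(R, Z) = -22*Z/7 (m(R, Z) = (-22*Z)/7 = -22*Z/7)
-276 + m(0, -8)*444 = -276 - 22/7*(-8)*444 = -276 + (176/7)*444 = -276 + 78144/7 = 76212/7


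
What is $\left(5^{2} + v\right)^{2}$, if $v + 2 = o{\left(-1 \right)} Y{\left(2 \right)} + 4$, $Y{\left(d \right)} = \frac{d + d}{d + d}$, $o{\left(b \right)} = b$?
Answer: $676$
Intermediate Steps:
$Y{\left(d \right)} = 1$ ($Y{\left(d \right)} = \frac{2 d}{2 d} = 2 d \frac{1}{2 d} = 1$)
$v = 1$ ($v = -2 + \left(\left(-1\right) 1 + 4\right) = -2 + \left(-1 + 4\right) = -2 + 3 = 1$)
$\left(5^{2} + v\right)^{2} = \left(5^{2} + 1\right)^{2} = \left(25 + 1\right)^{2} = 26^{2} = 676$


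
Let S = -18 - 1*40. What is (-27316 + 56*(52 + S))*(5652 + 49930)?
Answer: -1536953464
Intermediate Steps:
S = -58 (S = -18 - 40 = -58)
(-27316 + 56*(52 + S))*(5652 + 49930) = (-27316 + 56*(52 - 58))*(5652 + 49930) = (-27316 + 56*(-6))*55582 = (-27316 - 336)*55582 = -27652*55582 = -1536953464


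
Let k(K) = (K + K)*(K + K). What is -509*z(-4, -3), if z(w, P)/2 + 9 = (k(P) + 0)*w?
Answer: 155754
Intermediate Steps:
k(K) = 4*K² (k(K) = (2*K)*(2*K) = 4*K²)
z(w, P) = -18 + 8*w*P² (z(w, P) = -18 + 2*((4*P² + 0)*w) = -18 + 2*((4*P²)*w) = -18 + 2*(4*w*P²) = -18 + 8*w*P²)
-509*z(-4, -3) = -509*(-18 + 8*(-4)*(-3)²) = -509*(-18 + 8*(-4)*9) = -509*(-18 - 288) = -509*(-306) = 155754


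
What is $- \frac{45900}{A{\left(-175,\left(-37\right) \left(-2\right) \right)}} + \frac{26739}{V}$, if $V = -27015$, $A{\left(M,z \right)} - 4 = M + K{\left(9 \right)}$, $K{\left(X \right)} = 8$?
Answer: $\frac{411876681}{1467815} \approx 280.61$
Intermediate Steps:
$A{\left(M,z \right)} = 12 + M$ ($A{\left(M,z \right)} = 4 + \left(M + 8\right) = 4 + \left(8 + M\right) = 12 + M$)
$- \frac{45900}{A{\left(-175,\left(-37\right) \left(-2\right) \right)}} + \frac{26739}{V} = - \frac{45900}{12 - 175} + \frac{26739}{-27015} = - \frac{45900}{-163} + 26739 \left(- \frac{1}{27015}\right) = \left(-45900\right) \left(- \frac{1}{163}\right) - \frac{8913}{9005} = \frac{45900}{163} - \frac{8913}{9005} = \frac{411876681}{1467815}$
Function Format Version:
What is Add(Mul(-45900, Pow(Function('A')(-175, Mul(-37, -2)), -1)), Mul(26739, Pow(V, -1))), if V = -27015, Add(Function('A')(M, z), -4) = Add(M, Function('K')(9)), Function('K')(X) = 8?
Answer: Rational(411876681, 1467815) ≈ 280.61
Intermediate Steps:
Function('A')(M, z) = Add(12, M) (Function('A')(M, z) = Add(4, Add(M, 8)) = Add(4, Add(8, M)) = Add(12, M))
Add(Mul(-45900, Pow(Function('A')(-175, Mul(-37, -2)), -1)), Mul(26739, Pow(V, -1))) = Add(Mul(-45900, Pow(Add(12, -175), -1)), Mul(26739, Pow(-27015, -1))) = Add(Mul(-45900, Pow(-163, -1)), Mul(26739, Rational(-1, 27015))) = Add(Mul(-45900, Rational(-1, 163)), Rational(-8913, 9005)) = Add(Rational(45900, 163), Rational(-8913, 9005)) = Rational(411876681, 1467815)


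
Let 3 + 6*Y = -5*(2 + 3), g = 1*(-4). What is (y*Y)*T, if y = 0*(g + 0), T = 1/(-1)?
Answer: 0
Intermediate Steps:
T = -1
g = -4
Y = -14/3 (Y = -½ + (-5*(2 + 3))/6 = -½ + (-5*5)/6 = -½ + (⅙)*(-25) = -½ - 25/6 = -14/3 ≈ -4.6667)
y = 0 (y = 0*(-4 + 0) = 0*(-4) = 0)
(y*Y)*T = (0*(-14/3))*(-1) = 0*(-1) = 0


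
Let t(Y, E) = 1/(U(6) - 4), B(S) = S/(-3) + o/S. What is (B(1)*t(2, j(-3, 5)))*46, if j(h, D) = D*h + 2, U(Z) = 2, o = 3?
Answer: -184/3 ≈ -61.333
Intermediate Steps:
j(h, D) = 2 + D*h
B(S) = 3/S - S/3 (B(S) = S/(-3) + 3/S = S*(-⅓) + 3/S = -S/3 + 3/S = 3/S - S/3)
t(Y, E) = -½ (t(Y, E) = 1/(2 - 4) = 1/(-2) = -½)
(B(1)*t(2, j(-3, 5)))*46 = ((3/1 - ⅓*1)*(-½))*46 = ((3*1 - ⅓)*(-½))*46 = ((3 - ⅓)*(-½))*46 = ((8/3)*(-½))*46 = -4/3*46 = -184/3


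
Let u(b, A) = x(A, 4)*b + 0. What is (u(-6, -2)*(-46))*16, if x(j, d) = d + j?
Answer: 8832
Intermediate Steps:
u(b, A) = b*(4 + A) (u(b, A) = (4 + A)*b + 0 = b*(4 + A) + 0 = b*(4 + A))
(u(-6, -2)*(-46))*16 = (-6*(4 - 2)*(-46))*16 = (-6*2*(-46))*16 = -12*(-46)*16 = 552*16 = 8832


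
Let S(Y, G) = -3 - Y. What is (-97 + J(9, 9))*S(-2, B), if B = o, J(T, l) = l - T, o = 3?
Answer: 97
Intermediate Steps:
B = 3
(-97 + J(9, 9))*S(-2, B) = (-97 + (9 - 1*9))*(-3 - 1*(-2)) = (-97 + (9 - 9))*(-3 + 2) = (-97 + 0)*(-1) = -97*(-1) = 97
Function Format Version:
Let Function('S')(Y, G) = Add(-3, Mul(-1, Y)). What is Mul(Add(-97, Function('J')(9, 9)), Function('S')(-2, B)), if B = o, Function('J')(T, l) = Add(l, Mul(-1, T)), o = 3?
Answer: 97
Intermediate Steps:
B = 3
Mul(Add(-97, Function('J')(9, 9)), Function('S')(-2, B)) = Mul(Add(-97, Add(9, Mul(-1, 9))), Add(-3, Mul(-1, -2))) = Mul(Add(-97, Add(9, -9)), Add(-3, 2)) = Mul(Add(-97, 0), -1) = Mul(-97, -1) = 97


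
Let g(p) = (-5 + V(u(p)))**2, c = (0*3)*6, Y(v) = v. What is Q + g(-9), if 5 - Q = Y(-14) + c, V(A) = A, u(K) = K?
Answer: 215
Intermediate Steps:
c = 0 (c = 0*6 = 0)
g(p) = (-5 + p)**2
Q = 19 (Q = 5 - (-14 + 0) = 5 - 1*(-14) = 5 + 14 = 19)
Q + g(-9) = 19 + (-5 - 9)**2 = 19 + (-14)**2 = 19 + 196 = 215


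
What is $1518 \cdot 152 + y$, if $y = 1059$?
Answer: $231795$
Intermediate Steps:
$1518 \cdot 152 + y = 1518 \cdot 152 + 1059 = 230736 + 1059 = 231795$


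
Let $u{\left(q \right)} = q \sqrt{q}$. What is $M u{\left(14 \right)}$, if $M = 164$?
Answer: $2296 \sqrt{14} \approx 8590.8$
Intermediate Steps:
$u{\left(q \right)} = q^{\frac{3}{2}}$
$M u{\left(14 \right)} = 164 \cdot 14^{\frac{3}{2}} = 164 \cdot 14 \sqrt{14} = 2296 \sqrt{14}$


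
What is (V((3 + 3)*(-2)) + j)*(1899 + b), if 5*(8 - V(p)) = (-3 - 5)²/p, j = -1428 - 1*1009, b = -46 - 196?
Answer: -60346283/15 ≈ -4.0231e+6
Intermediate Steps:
b = -242
j = -2437 (j = -1428 - 1009 = -2437)
V(p) = 8 - 64/(5*p) (V(p) = 8 - (-3 - 5)²/(5*p) = 8 - (-8)²/(5*p) = 8 - 64/(5*p))
(V((3 + 3)*(-2)) + j)*(1899 + b) = ((8 - 64*(-1/(2*(3 + 3)))/5) - 2437)*(1899 - 242) = ((8 - 64/(5*(6*(-2)))) - 2437)*1657 = ((8 - 64/5/(-12)) - 2437)*1657 = ((8 - 64/5*(-1/12)) - 2437)*1657 = ((8 + 16/15) - 2437)*1657 = (136/15 - 2437)*1657 = -36419/15*1657 = -60346283/15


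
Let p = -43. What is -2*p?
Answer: 86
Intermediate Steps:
-2*p = -2*(-43) = 86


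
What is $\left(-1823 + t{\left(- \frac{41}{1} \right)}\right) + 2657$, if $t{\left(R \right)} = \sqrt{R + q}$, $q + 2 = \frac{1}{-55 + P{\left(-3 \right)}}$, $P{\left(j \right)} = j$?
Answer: $834 + \frac{i \sqrt{144710}}{58} \approx 834.0 + 6.5588 i$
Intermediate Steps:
$q = - \frac{117}{58}$ ($q = -2 + \frac{1}{-55 - 3} = -2 + \frac{1}{-58} = -2 - \frac{1}{58} = - \frac{117}{58} \approx -2.0172$)
$t{\left(R \right)} = \sqrt{- \frac{117}{58} + R}$ ($t{\left(R \right)} = \sqrt{R - \frac{117}{58}} = \sqrt{- \frac{117}{58} + R}$)
$\left(-1823 + t{\left(- \frac{41}{1} \right)}\right) + 2657 = \left(-1823 + \frac{\sqrt{-6786 + 3364 \left(- \frac{41}{1}\right)}}{58}\right) + 2657 = \left(-1823 + \frac{\sqrt{-6786 + 3364 \left(\left(-41\right) 1\right)}}{58}\right) + 2657 = \left(-1823 + \frac{\sqrt{-6786 + 3364 \left(-41\right)}}{58}\right) + 2657 = \left(-1823 + \frac{\sqrt{-6786 - 137924}}{58}\right) + 2657 = \left(-1823 + \frac{\sqrt{-144710}}{58}\right) + 2657 = \left(-1823 + \frac{i \sqrt{144710}}{58}\right) + 2657 = 834 + \frac{i \sqrt{144710}}{58}$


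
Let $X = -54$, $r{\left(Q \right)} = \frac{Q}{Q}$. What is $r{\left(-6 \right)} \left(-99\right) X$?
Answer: $5346$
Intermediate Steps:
$r{\left(Q \right)} = 1$
$r{\left(-6 \right)} \left(-99\right) X = 1 \left(-99\right) \left(-54\right) = \left(-99\right) \left(-54\right) = 5346$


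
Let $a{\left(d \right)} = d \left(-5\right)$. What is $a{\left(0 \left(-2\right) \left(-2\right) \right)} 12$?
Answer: $0$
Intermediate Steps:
$a{\left(d \right)} = - 5 d$
$a{\left(0 \left(-2\right) \left(-2\right) \right)} 12 = - 5 \cdot 0 \left(-2\right) \left(-2\right) 12 = - 5 \cdot 0 \left(-2\right) 12 = \left(-5\right) 0 \cdot 12 = 0 \cdot 12 = 0$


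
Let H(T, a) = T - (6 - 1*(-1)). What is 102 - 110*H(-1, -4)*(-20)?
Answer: -17498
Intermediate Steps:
H(T, a) = -7 + T (H(T, a) = T - (6 + 1) = T - 1*7 = T - 7 = -7 + T)
102 - 110*H(-1, -4)*(-20) = 102 - 110*(-7 - 1)*(-20) = 102 - (-880)*(-20) = 102 - 110*160 = 102 - 17600 = -17498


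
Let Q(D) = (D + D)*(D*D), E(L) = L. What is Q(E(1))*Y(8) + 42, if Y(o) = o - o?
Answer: 42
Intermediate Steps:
Q(D) = 2*D**3 (Q(D) = (2*D)*D**2 = 2*D**3)
Y(o) = 0
Q(E(1))*Y(8) + 42 = (2*1**3)*0 + 42 = (2*1)*0 + 42 = 2*0 + 42 = 0 + 42 = 42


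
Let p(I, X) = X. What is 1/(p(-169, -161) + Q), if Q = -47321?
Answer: -1/47482 ≈ -2.1061e-5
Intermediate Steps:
1/(p(-169, -161) + Q) = 1/(-161 - 47321) = 1/(-47482) = -1/47482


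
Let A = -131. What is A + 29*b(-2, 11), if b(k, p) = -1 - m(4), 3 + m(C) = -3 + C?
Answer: -102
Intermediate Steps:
m(C) = -6 + C (m(C) = -3 + (-3 + C) = -6 + C)
b(k, p) = 1 (b(k, p) = -1 - (-6 + 4) = -1 - 1*(-2) = -1 + 2 = 1)
A + 29*b(-2, 11) = -131 + 29*1 = -131 + 29 = -102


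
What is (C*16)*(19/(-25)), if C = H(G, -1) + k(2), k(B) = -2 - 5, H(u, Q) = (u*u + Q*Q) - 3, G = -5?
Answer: -4864/25 ≈ -194.56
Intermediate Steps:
H(u, Q) = -3 + Q**2 + u**2 (H(u, Q) = (u**2 + Q**2) - 3 = (Q**2 + u**2) - 3 = -3 + Q**2 + u**2)
k(B) = -7
C = 16 (C = (-3 + (-1)**2 + (-5)**2) - 7 = (-3 + 1 + 25) - 7 = 23 - 7 = 16)
(C*16)*(19/(-25)) = (16*16)*(19/(-25)) = 256*(19*(-1/25)) = 256*(-19/25) = -4864/25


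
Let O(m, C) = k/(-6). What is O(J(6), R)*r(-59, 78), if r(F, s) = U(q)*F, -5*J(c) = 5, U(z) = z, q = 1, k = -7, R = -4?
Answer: -413/6 ≈ -68.833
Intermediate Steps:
J(c) = -1 (J(c) = -1/5*5 = -1)
O(m, C) = 7/6 (O(m, C) = -7/(-6) = -7*(-1/6) = 7/6)
r(F, s) = F (r(F, s) = 1*F = F)
O(J(6), R)*r(-59, 78) = (7/6)*(-59) = -413/6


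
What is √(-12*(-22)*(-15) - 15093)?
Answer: 3*I*√2117 ≈ 138.03*I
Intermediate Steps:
√(-12*(-22)*(-15) - 15093) = √(264*(-15) - 15093) = √(-3960 - 15093) = √(-19053) = 3*I*√2117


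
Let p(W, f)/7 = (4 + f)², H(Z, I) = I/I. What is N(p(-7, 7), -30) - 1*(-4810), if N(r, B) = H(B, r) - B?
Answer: 4841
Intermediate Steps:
H(Z, I) = 1
p(W, f) = 7*(4 + f)²
N(r, B) = 1 - B
N(p(-7, 7), -30) - 1*(-4810) = (1 - 1*(-30)) - 1*(-4810) = (1 + 30) + 4810 = 31 + 4810 = 4841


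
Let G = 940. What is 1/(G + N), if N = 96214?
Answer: 1/97154 ≈ 1.0293e-5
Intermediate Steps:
1/(G + N) = 1/(940 + 96214) = 1/97154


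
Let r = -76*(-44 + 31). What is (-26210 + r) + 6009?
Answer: -19213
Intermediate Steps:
r = 988 (r = -76*(-13) = 988)
(-26210 + r) + 6009 = (-26210 + 988) + 6009 = -25222 + 6009 = -19213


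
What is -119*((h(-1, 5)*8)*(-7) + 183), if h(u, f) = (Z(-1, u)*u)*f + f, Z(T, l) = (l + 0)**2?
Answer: -21777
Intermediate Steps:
Z(T, l) = l**2
h(u, f) = f + f*u**3 (h(u, f) = (u**2*u)*f + f = u**3*f + f = f*u**3 + f = f + f*u**3)
-119*((h(-1, 5)*8)*(-7) + 183) = -119*(((5*(1 + (-1)**3))*8)*(-7) + 183) = -119*(((5*(1 - 1))*8)*(-7) + 183) = -119*(((5*0)*8)*(-7) + 183) = -119*((0*8)*(-7) + 183) = -119*(0*(-7) + 183) = -119*(0 + 183) = -119*183 = -21777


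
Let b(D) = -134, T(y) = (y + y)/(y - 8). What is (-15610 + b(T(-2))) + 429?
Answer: -15315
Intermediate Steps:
T(y) = 2*y/(-8 + y) (T(y) = (2*y)/(-8 + y) = 2*y/(-8 + y))
(-15610 + b(T(-2))) + 429 = (-15610 - 134) + 429 = -15744 + 429 = -15315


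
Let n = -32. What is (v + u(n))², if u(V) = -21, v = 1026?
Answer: 1010025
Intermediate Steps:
(v + u(n))² = (1026 - 21)² = 1005² = 1010025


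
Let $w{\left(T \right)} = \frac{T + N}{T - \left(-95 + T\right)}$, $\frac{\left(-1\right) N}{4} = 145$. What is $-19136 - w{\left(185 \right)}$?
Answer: $- \frac{363505}{19} \approx -19132.0$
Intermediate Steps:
$N = -580$ ($N = \left(-4\right) 145 = -580$)
$w{\left(T \right)} = - \frac{116}{19} + \frac{T}{95}$ ($w{\left(T \right)} = \frac{T - 580}{T - \left(-95 + T\right)} = \frac{-580 + T}{95} = \left(-580 + T\right) \frac{1}{95} = - \frac{116}{19} + \frac{T}{95}$)
$-19136 - w{\left(185 \right)} = -19136 - \left(- \frac{116}{19} + \frac{1}{95} \cdot 185\right) = -19136 - \left(- \frac{116}{19} + \frac{37}{19}\right) = -19136 - - \frac{79}{19} = -19136 + \frac{79}{19} = - \frac{363505}{19}$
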